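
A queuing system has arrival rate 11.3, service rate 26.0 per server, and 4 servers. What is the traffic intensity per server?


rho = lambda / (c * mu) = 11.3 / (4 * 26.0) = 0.1087

0.1087


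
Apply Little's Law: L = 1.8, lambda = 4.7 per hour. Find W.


W = L / lambda = 1.8 / 4.7 = 0.383 hours

0.383 hours


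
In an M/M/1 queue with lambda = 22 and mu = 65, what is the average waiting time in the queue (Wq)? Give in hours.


rho = 22/65; Wq = rho/(mu - lambda) = 0.0079 hours

0.0079 hours


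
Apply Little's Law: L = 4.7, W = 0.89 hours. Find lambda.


lambda = L / W = 4.7 / 0.89 = 5.28 per hour

5.28 per hour


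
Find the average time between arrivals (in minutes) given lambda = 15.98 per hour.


Mean interarrival time = 60/lambda = 60/15.98 = 3.75 minutes

3.75 minutes


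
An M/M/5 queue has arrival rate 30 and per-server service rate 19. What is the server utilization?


rho = lambda/(c*mu) = 30/(5*19) = 0.3158

0.3158


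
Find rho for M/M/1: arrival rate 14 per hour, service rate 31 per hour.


rho = lambda/mu = 14/31 = 0.4516

0.4516


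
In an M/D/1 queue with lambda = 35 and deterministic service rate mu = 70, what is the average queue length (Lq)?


M/D/1: Lq = rho^2 / (2*(1-rho)) where rho = 35/70; Lq = 0.25

0.25


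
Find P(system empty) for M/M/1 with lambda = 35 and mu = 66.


P0 = 1 - rho = 1 - 35/66 = 0.4697

0.4697


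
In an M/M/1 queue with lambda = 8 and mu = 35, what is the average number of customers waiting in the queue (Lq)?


rho = 8/35; Lq = rho^2/(1-rho) = 0.07

0.07


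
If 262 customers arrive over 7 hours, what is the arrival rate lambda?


lambda = total arrivals / time = 262 / 7 = 37.43 per hour

37.43 per hour


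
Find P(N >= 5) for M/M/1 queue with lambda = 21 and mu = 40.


P(N >= 5) = rho^5 = (21/40)^5 = 0.0399

0.0399


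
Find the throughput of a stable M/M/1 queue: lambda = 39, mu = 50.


For a stable queue (lambda < mu), throughput = lambda = 39 per hour

39 per hour


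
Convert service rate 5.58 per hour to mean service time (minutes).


Mean service time = 60/mu = 60/5.58 = 10.75 minutes

10.75 minutes


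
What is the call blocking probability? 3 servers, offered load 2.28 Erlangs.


B(N,A) = (A^N/N!) / sum(A^k/k!, k=0..N) with N=3, A=2.28 = 0.2515

0.2515


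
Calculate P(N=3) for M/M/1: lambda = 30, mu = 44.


rho = 30/44; P(n) = (1-rho)*rho^n = (1-30/44)*(30/44)^3 = 0.1009

0.1009


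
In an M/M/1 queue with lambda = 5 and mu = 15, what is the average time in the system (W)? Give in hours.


W = 1/(mu - lambda) = 1/(15 - 5) = 0.1 hours

0.1 hours


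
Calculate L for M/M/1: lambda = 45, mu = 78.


rho = 45/78; L = rho/(1-rho) = 1.36

1.36


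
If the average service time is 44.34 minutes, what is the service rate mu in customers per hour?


mu = 60 / avg_service_time = 60 / 44.34 = 1.35 per hour

1.35 per hour


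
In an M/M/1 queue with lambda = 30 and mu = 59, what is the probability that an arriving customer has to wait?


P(wait) = rho = lambda/mu = 30/59 = 0.5085

0.5085


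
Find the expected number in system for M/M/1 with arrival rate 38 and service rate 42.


rho = 38/42; L = rho/(1-rho) = 9.5

9.5


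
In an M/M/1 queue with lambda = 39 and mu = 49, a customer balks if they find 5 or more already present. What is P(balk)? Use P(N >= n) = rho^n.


P(N >= 5) = rho^5 = (39/49)^5 = 0.3194

0.3194


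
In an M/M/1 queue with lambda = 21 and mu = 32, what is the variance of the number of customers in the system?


rho = 21/32; Var(N) = rho/(1-rho)^2 = 5.55

5.55


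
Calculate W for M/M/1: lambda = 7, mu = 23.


W = 1/(mu - lambda) = 1/(23 - 7) = 0.0625 hours

0.0625 hours


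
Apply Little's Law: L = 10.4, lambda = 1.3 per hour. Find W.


W = L / lambda = 10.4 / 1.3 = 8.0 hours

8.0 hours


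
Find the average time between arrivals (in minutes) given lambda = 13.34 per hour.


Mean interarrival time = 60/lambda = 60/13.34 = 4.5 minutes

4.5 minutes


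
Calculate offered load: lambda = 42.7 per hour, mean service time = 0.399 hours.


Offered load a = lambda * E[S] = 42.7 * 0.399 = 17.04 Erlangs

17.04 Erlangs


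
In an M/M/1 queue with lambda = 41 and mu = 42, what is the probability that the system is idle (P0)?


P0 = 1 - rho = 1 - 41/42 = 0.0238

0.0238


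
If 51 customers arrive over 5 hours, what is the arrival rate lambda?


lambda = total arrivals / time = 51 / 5 = 10.2 per hour

10.2 per hour


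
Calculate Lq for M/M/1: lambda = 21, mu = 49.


rho = 21/49; Lq = rho^2/(1-rho) = 0.32

0.32


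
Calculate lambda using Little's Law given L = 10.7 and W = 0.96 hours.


lambda = L / W = 10.7 / 0.96 = 11.15 per hour

11.15 per hour


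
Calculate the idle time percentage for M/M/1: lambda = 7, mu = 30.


Idle fraction = (1 - rho) * 100 = (1 - 7/30) * 100 = 76.7%

76.7%


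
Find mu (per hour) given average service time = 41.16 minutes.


mu = 60 / avg_service_time = 60 / 41.16 = 1.46 per hour

1.46 per hour


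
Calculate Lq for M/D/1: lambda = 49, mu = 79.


M/D/1: Lq = rho^2 / (2*(1-rho)) where rho = 49/79; Lq = 0.51

0.51


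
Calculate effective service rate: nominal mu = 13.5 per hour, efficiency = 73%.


Effective rate = mu * efficiency = 13.5 * 0.73 = 9.86 per hour

9.86 per hour


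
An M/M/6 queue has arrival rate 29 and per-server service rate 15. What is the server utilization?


rho = lambda/(c*mu) = 29/(6*15) = 0.3222

0.3222


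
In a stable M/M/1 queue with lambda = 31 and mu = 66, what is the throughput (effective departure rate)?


For a stable queue (lambda < mu), throughput = lambda = 31 per hour

31 per hour


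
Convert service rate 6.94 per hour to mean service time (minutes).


Mean service time = 60/mu = 60/6.94 = 8.65 minutes

8.65 minutes


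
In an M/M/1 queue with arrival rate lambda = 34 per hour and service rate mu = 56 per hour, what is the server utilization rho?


rho = lambda/mu = 34/56 = 0.6071

0.6071


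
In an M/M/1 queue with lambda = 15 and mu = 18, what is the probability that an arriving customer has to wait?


P(wait) = rho = lambda/mu = 15/18 = 0.8333

0.8333


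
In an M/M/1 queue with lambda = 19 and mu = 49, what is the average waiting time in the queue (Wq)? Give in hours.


rho = 19/49; Wq = rho/(mu - lambda) = 0.0129 hours

0.0129 hours


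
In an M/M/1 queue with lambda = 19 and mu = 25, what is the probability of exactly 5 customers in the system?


rho = 19/25; P(n) = (1-rho)*rho^n = (1-19/25)*(19/25)^5 = 0.0609

0.0609


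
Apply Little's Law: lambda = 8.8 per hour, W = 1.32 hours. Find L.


L = lambda * W = 8.8 * 1.32 = 11.62

11.62


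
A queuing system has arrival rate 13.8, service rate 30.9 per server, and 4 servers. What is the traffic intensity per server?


rho = lambda / (c * mu) = 13.8 / (4 * 30.9) = 0.1117

0.1117


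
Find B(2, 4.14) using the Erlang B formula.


B(N,A) = (A^N/N!) / sum(A^k/k!, k=0..N) with N=2, A=4.14 = 0.6251

0.6251


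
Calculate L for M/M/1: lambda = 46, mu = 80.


rho = 46/80; L = rho/(1-rho) = 1.35

1.35


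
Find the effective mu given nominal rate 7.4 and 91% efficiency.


Effective rate = mu * efficiency = 7.4 * 0.91 = 6.73 per hour

6.73 per hour


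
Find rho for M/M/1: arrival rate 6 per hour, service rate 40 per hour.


rho = lambda/mu = 6/40 = 0.15

0.15


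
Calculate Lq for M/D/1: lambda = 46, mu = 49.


M/D/1: Lq = rho^2 / (2*(1-rho)) where rho = 46/49; Lq = 7.2

7.2


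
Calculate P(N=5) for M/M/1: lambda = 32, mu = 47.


rho = 32/47; P(n) = (1-rho)*rho^n = (1-32/47)*(32/47)^5 = 0.0467

0.0467


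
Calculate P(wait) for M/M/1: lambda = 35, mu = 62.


P(wait) = rho = lambda/mu = 35/62 = 0.5645

0.5645


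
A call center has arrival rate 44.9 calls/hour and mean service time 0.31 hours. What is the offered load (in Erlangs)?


Offered load a = lambda * E[S] = 44.9 * 0.31 = 13.92 Erlangs

13.92 Erlangs


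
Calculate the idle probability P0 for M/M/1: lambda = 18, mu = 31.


P0 = 1 - rho = 1 - 18/31 = 0.4194

0.4194


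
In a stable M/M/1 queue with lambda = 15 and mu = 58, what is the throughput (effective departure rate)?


For a stable queue (lambda < mu), throughput = lambda = 15 per hour

15 per hour


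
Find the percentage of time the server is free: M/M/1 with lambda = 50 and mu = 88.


Idle fraction = (1 - rho) * 100 = (1 - 50/88) * 100 = 43.2%

43.2%


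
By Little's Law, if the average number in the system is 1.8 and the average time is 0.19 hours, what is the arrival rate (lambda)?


lambda = L / W = 1.8 / 0.19 = 9.47 per hour

9.47 per hour


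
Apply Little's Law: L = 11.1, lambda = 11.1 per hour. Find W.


W = L / lambda = 11.1 / 11.1 = 1.0 hours

1.0 hours


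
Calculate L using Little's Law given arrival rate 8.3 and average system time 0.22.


L = lambda * W = 8.3 * 0.22 = 1.83

1.83


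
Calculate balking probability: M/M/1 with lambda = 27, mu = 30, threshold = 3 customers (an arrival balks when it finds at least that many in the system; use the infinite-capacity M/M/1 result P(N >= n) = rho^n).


P(N >= 3) = rho^3 = (27/30)^3 = 0.729

0.729


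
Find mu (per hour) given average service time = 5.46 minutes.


mu = 60 / avg_service_time = 60 / 5.46 = 10.99 per hour

10.99 per hour


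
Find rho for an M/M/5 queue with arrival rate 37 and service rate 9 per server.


rho = lambda/(c*mu) = 37/(5*9) = 0.8222

0.8222


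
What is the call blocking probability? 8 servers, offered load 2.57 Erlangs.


B(N,A) = (A^N/N!) / sum(A^k/k!, k=0..N) with N=8, A=2.57 = 0.0036

0.0036


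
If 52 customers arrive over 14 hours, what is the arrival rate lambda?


lambda = total arrivals / time = 52 / 14 = 3.71 per hour

3.71 per hour


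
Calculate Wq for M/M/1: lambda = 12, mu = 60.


rho = 12/60; Wq = rho/(mu - lambda) = 0.0042 hours

0.0042 hours


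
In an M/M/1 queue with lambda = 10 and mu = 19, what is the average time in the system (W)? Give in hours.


W = 1/(mu - lambda) = 1/(19 - 10) = 0.1111 hours

0.1111 hours


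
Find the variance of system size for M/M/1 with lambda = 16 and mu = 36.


rho = 16/36; Var(N) = rho/(1-rho)^2 = 1.44

1.44


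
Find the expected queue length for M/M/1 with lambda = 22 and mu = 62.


rho = 22/62; Lq = rho^2/(1-rho) = 0.2

0.2


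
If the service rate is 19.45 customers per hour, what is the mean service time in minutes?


Mean service time = 60/mu = 60/19.45 = 3.08 minutes

3.08 minutes


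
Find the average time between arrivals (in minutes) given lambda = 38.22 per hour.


Mean interarrival time = 60/lambda = 60/38.22 = 1.57 minutes

1.57 minutes


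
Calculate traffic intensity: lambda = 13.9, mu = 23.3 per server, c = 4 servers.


rho = lambda / (c * mu) = 13.9 / (4 * 23.3) = 0.1491

0.1491


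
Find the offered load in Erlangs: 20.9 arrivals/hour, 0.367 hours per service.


Offered load a = lambda * E[S] = 20.9 * 0.367 = 7.67 Erlangs

7.67 Erlangs


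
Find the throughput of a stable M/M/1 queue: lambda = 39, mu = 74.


For a stable queue (lambda < mu), throughput = lambda = 39 per hour

39 per hour


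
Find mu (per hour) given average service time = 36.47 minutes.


mu = 60 / avg_service_time = 60 / 36.47 = 1.65 per hour

1.65 per hour


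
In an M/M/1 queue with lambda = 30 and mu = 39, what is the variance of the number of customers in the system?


rho = 30/39; Var(N) = rho/(1-rho)^2 = 14.44

14.44


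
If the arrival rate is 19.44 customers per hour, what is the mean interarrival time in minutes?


Mean interarrival time = 60/lambda = 60/19.44 = 3.09 minutes

3.09 minutes


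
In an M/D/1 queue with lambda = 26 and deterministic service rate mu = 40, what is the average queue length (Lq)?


M/D/1: Lq = rho^2 / (2*(1-rho)) where rho = 26/40; Lq = 0.6

0.6


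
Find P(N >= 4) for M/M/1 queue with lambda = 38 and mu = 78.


P(N >= 4) = rho^4 = (38/78)^4 = 0.0563

0.0563


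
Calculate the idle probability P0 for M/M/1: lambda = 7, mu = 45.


P0 = 1 - rho = 1 - 7/45 = 0.8444

0.8444


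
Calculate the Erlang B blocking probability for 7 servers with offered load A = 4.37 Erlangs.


B(N,A) = (A^N/N!) / sum(A^k/k!, k=0..N) with N=7, A=4.37 = 0.0827

0.0827


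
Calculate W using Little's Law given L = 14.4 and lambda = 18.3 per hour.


W = L / lambda = 14.4 / 18.3 = 0.7869 hours

0.7869 hours


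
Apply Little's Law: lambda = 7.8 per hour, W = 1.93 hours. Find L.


L = lambda * W = 7.8 * 1.93 = 15.05

15.05


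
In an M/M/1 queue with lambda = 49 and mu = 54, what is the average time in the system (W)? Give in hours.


W = 1/(mu - lambda) = 1/(54 - 49) = 0.2 hours

0.2 hours


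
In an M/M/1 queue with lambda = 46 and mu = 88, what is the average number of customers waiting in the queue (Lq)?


rho = 46/88; Lq = rho^2/(1-rho) = 0.57

0.57


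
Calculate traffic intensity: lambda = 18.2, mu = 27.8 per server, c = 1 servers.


rho = lambda / (c * mu) = 18.2 / (1 * 27.8) = 0.6547

0.6547


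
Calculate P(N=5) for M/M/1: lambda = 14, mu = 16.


rho = 14/16; P(n) = (1-rho)*rho^n = (1-14/16)*(14/16)^5 = 0.0641

0.0641


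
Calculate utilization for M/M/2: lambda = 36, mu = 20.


rho = lambda/(c*mu) = 36/(2*20) = 0.9

0.9


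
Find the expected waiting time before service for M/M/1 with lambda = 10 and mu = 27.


rho = 10/27; Wq = rho/(mu - lambda) = 0.0218 hours

0.0218 hours


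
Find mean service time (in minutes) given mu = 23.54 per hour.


Mean service time = 60/mu = 60/23.54 = 2.55 minutes

2.55 minutes


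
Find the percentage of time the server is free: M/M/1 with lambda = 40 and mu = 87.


Idle fraction = (1 - rho) * 100 = (1 - 40/87) * 100 = 54.0%

54.0%


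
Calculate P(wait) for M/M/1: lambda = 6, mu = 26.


P(wait) = rho = lambda/mu = 6/26 = 0.2308

0.2308


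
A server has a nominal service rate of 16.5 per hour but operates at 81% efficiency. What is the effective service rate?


Effective rate = mu * efficiency = 16.5 * 0.81 = 13.37 per hour

13.37 per hour


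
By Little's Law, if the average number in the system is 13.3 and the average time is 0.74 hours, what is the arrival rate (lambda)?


lambda = L / W = 13.3 / 0.74 = 17.97 per hour

17.97 per hour


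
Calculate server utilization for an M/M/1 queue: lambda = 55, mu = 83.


rho = lambda/mu = 55/83 = 0.6627

0.6627


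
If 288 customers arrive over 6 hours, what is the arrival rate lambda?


lambda = total arrivals / time = 288 / 6 = 48.0 per hour

48.0 per hour


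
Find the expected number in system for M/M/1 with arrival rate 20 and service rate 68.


rho = 20/68; L = rho/(1-rho) = 0.42

0.42


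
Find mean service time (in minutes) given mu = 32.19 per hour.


Mean service time = 60/mu = 60/32.19 = 1.86 minutes

1.86 minutes


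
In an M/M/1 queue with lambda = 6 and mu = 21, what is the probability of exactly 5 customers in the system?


rho = 6/21; P(n) = (1-rho)*rho^n = (1-6/21)*(6/21)^5 = 0.0014

0.0014


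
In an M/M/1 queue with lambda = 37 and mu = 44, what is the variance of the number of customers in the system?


rho = 37/44; Var(N) = rho/(1-rho)^2 = 33.22

33.22


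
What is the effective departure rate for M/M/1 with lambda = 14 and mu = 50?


For a stable queue (lambda < mu), throughput = lambda = 14 per hour

14 per hour


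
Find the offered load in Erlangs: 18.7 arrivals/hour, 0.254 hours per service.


Offered load a = lambda * E[S] = 18.7 * 0.254 = 4.75 Erlangs

4.75 Erlangs


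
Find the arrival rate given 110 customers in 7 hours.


lambda = total arrivals / time = 110 / 7 = 15.71 per hour

15.71 per hour


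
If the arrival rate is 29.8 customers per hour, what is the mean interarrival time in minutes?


Mean interarrival time = 60/lambda = 60/29.8 = 2.01 minutes

2.01 minutes


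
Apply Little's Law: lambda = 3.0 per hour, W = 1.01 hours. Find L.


L = lambda * W = 3.0 * 1.01 = 3.03

3.03


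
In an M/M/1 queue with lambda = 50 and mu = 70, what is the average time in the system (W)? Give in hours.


W = 1/(mu - lambda) = 1/(70 - 50) = 0.05 hours

0.05 hours


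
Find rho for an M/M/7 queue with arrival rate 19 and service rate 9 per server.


rho = lambda/(c*mu) = 19/(7*9) = 0.3016

0.3016


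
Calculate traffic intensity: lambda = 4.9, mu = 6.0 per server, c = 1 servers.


rho = lambda / (c * mu) = 4.9 / (1 * 6.0) = 0.8167

0.8167


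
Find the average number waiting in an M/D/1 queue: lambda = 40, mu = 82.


M/D/1: Lq = rho^2 / (2*(1-rho)) where rho = 40/82; Lq = 0.23

0.23


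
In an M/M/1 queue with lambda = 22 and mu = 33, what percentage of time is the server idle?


Idle fraction = (1 - rho) * 100 = (1 - 22/33) * 100 = 33.3%

33.3%


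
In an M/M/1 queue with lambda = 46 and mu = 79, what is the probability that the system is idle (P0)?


P0 = 1 - rho = 1 - 46/79 = 0.4177

0.4177


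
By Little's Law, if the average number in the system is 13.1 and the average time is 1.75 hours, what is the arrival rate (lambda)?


lambda = L / W = 13.1 / 1.75 = 7.49 per hour

7.49 per hour


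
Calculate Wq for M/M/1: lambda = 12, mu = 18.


rho = 12/18; Wq = rho/(mu - lambda) = 0.1111 hours

0.1111 hours


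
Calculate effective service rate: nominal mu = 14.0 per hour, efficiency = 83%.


Effective rate = mu * efficiency = 14.0 * 0.83 = 11.62 per hour

11.62 per hour


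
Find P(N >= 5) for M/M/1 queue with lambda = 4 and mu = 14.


P(N >= 5) = rho^5 = (4/14)^5 = 0.0019

0.0019


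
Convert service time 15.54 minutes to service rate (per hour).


mu = 60 / avg_service_time = 60 / 15.54 = 3.86 per hour

3.86 per hour


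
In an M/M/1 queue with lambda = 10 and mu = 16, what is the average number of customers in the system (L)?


rho = 10/16; L = rho/(1-rho) = 1.67

1.67


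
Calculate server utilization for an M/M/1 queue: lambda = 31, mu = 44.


rho = lambda/mu = 31/44 = 0.7045

0.7045


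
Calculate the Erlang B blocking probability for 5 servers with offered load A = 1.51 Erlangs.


B(N,A) = (A^N/N!) / sum(A^k/k!, k=0..N) with N=5, A=1.51 = 0.0145

0.0145


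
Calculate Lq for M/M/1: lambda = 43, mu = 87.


rho = 43/87; Lq = rho^2/(1-rho) = 0.48

0.48


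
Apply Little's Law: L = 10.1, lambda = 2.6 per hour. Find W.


W = L / lambda = 10.1 / 2.6 = 3.8846 hours

3.8846 hours


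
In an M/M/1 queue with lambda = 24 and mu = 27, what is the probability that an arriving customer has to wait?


P(wait) = rho = lambda/mu = 24/27 = 0.8889

0.8889


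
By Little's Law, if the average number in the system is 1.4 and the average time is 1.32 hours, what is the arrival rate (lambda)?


lambda = L / W = 1.4 / 1.32 = 1.06 per hour

1.06 per hour


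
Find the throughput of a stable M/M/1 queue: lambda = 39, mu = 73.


For a stable queue (lambda < mu), throughput = lambda = 39 per hour

39 per hour


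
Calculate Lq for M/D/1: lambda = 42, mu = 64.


M/D/1: Lq = rho^2 / (2*(1-rho)) where rho = 42/64; Lq = 0.63

0.63


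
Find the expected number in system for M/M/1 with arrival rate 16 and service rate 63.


rho = 16/63; L = rho/(1-rho) = 0.34

0.34


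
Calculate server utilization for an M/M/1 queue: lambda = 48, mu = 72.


rho = lambda/mu = 48/72 = 0.6667

0.6667


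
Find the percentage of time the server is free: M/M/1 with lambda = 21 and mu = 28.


Idle fraction = (1 - rho) * 100 = (1 - 21/28) * 100 = 25.0%

25.0%


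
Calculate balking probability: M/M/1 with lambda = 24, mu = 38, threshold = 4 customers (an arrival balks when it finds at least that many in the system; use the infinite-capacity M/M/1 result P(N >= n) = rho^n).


P(N >= 4) = rho^4 = (24/38)^4 = 0.1591

0.1591


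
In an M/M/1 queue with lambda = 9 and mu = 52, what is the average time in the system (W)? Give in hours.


W = 1/(mu - lambda) = 1/(52 - 9) = 0.0233 hours

0.0233 hours


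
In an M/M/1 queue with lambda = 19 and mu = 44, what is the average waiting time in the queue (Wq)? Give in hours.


rho = 19/44; Wq = rho/(mu - lambda) = 0.0173 hours

0.0173 hours


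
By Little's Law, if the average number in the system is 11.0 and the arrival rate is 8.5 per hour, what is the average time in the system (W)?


W = L / lambda = 11.0 / 8.5 = 1.2941 hours

1.2941 hours


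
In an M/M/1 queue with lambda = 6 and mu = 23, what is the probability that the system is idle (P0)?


P0 = 1 - rho = 1 - 6/23 = 0.7391

0.7391


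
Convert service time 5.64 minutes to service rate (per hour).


mu = 60 / avg_service_time = 60 / 5.64 = 10.64 per hour

10.64 per hour


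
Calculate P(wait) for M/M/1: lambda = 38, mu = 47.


P(wait) = rho = lambda/mu = 38/47 = 0.8085

0.8085


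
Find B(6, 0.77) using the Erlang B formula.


B(N,A) = (A^N/N!) / sum(A^k/k!, k=0..N) with N=6, A=0.77 = 0.0001

0.0001


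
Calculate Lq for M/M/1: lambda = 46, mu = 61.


rho = 46/61; Lq = rho^2/(1-rho) = 2.31

2.31


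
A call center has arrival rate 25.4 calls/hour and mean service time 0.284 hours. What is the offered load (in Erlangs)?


Offered load a = lambda * E[S] = 25.4 * 0.284 = 7.21 Erlangs

7.21 Erlangs


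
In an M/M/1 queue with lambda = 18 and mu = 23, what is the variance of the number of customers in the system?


rho = 18/23; Var(N) = rho/(1-rho)^2 = 16.56

16.56


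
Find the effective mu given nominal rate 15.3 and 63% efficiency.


Effective rate = mu * efficiency = 15.3 * 0.63 = 9.64 per hour

9.64 per hour


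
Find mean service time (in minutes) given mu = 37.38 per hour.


Mean service time = 60/mu = 60/37.38 = 1.61 minutes

1.61 minutes


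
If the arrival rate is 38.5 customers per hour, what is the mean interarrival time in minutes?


Mean interarrival time = 60/lambda = 60/38.5 = 1.56 minutes

1.56 minutes


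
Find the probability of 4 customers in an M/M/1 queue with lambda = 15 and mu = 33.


rho = 15/33; P(n) = (1-rho)*rho^n = (1-15/33)*(15/33)^4 = 0.0233

0.0233


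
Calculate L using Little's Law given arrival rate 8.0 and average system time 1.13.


L = lambda * W = 8.0 * 1.13 = 9.04

9.04


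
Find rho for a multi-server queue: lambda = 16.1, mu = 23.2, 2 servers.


rho = lambda / (c * mu) = 16.1 / (2 * 23.2) = 0.347

0.347


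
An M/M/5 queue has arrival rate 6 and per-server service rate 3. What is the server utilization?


rho = lambda/(c*mu) = 6/(5*3) = 0.4

0.4


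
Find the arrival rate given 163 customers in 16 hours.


lambda = total arrivals / time = 163 / 16 = 10.19 per hour

10.19 per hour


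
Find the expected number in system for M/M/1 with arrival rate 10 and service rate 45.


rho = 10/45; L = rho/(1-rho) = 0.29

0.29


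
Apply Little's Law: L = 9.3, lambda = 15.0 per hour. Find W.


W = L / lambda = 9.3 / 15.0 = 0.62 hours

0.62 hours


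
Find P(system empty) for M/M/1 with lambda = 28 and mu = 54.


P0 = 1 - rho = 1 - 28/54 = 0.4815

0.4815


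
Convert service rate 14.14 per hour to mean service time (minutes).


Mean service time = 60/mu = 60/14.14 = 4.24 minutes

4.24 minutes


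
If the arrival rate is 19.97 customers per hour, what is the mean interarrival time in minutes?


Mean interarrival time = 60/lambda = 60/19.97 = 3.0 minutes

3.0 minutes


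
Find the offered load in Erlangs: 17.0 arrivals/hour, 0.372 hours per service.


Offered load a = lambda * E[S] = 17.0 * 0.372 = 6.32 Erlangs

6.32 Erlangs


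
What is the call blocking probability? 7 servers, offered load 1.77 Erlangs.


B(N,A) = (A^N/N!) / sum(A^k/k!, k=0..N) with N=7, A=1.77 = 0.0018

0.0018


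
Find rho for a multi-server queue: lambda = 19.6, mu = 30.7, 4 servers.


rho = lambda / (c * mu) = 19.6 / (4 * 30.7) = 0.1596

0.1596


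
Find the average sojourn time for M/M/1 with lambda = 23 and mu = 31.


W = 1/(mu - lambda) = 1/(31 - 23) = 0.125 hours

0.125 hours


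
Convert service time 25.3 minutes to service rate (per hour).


mu = 60 / avg_service_time = 60 / 25.3 = 2.37 per hour

2.37 per hour


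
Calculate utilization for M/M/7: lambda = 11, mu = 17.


rho = lambda/(c*mu) = 11/(7*17) = 0.0924

0.0924


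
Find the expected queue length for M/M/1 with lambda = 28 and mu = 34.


rho = 28/34; Lq = rho^2/(1-rho) = 3.84

3.84


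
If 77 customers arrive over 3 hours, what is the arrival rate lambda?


lambda = total arrivals / time = 77 / 3 = 25.67 per hour

25.67 per hour


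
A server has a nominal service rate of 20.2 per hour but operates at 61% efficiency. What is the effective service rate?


Effective rate = mu * efficiency = 20.2 * 0.61 = 12.32 per hour

12.32 per hour


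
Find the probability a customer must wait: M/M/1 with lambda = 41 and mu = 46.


P(wait) = rho = lambda/mu = 41/46 = 0.8913

0.8913


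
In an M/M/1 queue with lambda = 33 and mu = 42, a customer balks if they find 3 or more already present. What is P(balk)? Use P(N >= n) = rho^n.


P(N >= 3) = rho^3 = (33/42)^3 = 0.4851

0.4851


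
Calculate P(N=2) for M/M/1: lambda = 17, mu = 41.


rho = 17/41; P(n) = (1-rho)*rho^n = (1-17/41)*(17/41)^2 = 0.1006

0.1006


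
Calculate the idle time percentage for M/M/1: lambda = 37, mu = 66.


Idle fraction = (1 - rho) * 100 = (1 - 37/66) * 100 = 43.9%

43.9%


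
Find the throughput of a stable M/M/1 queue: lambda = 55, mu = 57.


For a stable queue (lambda < mu), throughput = lambda = 55 per hour

55 per hour


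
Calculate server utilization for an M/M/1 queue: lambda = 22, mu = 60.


rho = lambda/mu = 22/60 = 0.3667

0.3667


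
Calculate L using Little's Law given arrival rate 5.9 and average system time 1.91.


L = lambda * W = 5.9 * 1.91 = 11.27

11.27


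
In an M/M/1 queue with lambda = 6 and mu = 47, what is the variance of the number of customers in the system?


rho = 6/47; Var(N) = rho/(1-rho)^2 = 0.17

0.17


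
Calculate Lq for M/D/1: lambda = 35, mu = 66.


M/D/1: Lq = rho^2 / (2*(1-rho)) where rho = 35/66; Lq = 0.3

0.3


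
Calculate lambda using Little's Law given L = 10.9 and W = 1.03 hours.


lambda = L / W = 10.9 / 1.03 = 10.58 per hour

10.58 per hour


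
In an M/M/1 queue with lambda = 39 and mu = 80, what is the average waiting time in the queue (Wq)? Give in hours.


rho = 39/80; Wq = rho/(mu - lambda) = 0.0119 hours

0.0119 hours


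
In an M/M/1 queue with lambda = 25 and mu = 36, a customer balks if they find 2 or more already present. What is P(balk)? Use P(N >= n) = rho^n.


P(N >= 2) = rho^2 = (25/36)^2 = 0.4823

0.4823


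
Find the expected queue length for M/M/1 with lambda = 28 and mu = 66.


rho = 28/66; Lq = rho^2/(1-rho) = 0.31

0.31


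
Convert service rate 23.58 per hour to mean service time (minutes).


Mean service time = 60/mu = 60/23.58 = 2.54 minutes

2.54 minutes


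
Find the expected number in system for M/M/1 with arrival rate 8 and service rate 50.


rho = 8/50; L = rho/(1-rho) = 0.19

0.19


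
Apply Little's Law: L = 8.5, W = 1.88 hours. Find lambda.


lambda = L / W = 8.5 / 1.88 = 4.52 per hour

4.52 per hour


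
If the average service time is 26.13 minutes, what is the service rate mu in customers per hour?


mu = 60 / avg_service_time = 60 / 26.13 = 2.3 per hour

2.3 per hour


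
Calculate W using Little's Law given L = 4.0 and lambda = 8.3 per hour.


W = L / lambda = 4.0 / 8.3 = 0.4819 hours

0.4819 hours


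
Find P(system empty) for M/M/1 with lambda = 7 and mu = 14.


P0 = 1 - rho = 1 - 7/14 = 0.5

0.5


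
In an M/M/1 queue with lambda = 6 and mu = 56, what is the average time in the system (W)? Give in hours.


W = 1/(mu - lambda) = 1/(56 - 6) = 0.02 hours

0.02 hours


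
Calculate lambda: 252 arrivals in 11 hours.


lambda = total arrivals / time = 252 / 11 = 22.91 per hour

22.91 per hour


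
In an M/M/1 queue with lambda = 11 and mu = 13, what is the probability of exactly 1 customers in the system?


rho = 11/13; P(n) = (1-rho)*rho^n = (1-11/13)*(11/13)^1 = 0.1302

0.1302


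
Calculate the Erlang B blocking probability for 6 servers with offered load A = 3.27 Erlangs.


B(N,A) = (A^N/N!) / sum(A^k/k!, k=0..N) with N=6, A=3.27 = 0.0679

0.0679


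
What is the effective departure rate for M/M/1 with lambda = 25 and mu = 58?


For a stable queue (lambda < mu), throughput = lambda = 25 per hour

25 per hour


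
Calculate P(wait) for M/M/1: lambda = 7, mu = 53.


P(wait) = rho = lambda/mu = 7/53 = 0.1321

0.1321


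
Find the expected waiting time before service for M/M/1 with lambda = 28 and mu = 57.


rho = 28/57; Wq = rho/(mu - lambda) = 0.0169 hours

0.0169 hours


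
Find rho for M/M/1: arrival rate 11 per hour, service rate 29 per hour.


rho = lambda/mu = 11/29 = 0.3793

0.3793


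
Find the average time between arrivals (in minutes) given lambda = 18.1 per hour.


Mean interarrival time = 60/lambda = 60/18.1 = 3.31 minutes

3.31 minutes


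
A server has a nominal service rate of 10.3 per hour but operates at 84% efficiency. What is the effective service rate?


Effective rate = mu * efficiency = 10.3 * 0.84 = 8.65 per hour

8.65 per hour


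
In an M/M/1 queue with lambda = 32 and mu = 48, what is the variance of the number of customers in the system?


rho = 32/48; Var(N) = rho/(1-rho)^2 = 6.0

6.0


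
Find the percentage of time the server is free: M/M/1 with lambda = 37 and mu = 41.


Idle fraction = (1 - rho) * 100 = (1 - 37/41) * 100 = 9.8%

9.8%


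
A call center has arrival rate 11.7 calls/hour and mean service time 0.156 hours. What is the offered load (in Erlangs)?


Offered load a = lambda * E[S] = 11.7 * 0.156 = 1.83 Erlangs

1.83 Erlangs


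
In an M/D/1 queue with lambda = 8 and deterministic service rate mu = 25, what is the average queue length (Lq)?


M/D/1: Lq = rho^2 / (2*(1-rho)) where rho = 8/25; Lq = 0.08

0.08


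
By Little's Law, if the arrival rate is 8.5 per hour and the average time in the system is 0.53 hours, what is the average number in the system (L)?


L = lambda * W = 8.5 * 0.53 = 4.51

4.51


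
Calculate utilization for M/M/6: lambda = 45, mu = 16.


rho = lambda/(c*mu) = 45/(6*16) = 0.4688

0.4688


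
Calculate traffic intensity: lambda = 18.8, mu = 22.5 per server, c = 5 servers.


rho = lambda / (c * mu) = 18.8 / (5 * 22.5) = 0.1671

0.1671


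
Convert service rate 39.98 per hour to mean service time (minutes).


Mean service time = 60/mu = 60/39.98 = 1.5 minutes

1.5 minutes


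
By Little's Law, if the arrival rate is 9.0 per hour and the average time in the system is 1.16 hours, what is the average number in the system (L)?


L = lambda * W = 9.0 * 1.16 = 10.44

10.44


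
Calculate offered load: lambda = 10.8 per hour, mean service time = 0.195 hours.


Offered load a = lambda * E[S] = 10.8 * 0.195 = 2.11 Erlangs

2.11 Erlangs


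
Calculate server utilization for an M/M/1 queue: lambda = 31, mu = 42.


rho = lambda/mu = 31/42 = 0.7381

0.7381


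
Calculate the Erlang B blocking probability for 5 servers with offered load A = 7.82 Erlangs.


B(N,A) = (A^N/N!) / sum(A^k/k!, k=0..N) with N=5, A=7.82 = 0.4699

0.4699


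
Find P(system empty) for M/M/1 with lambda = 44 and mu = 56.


P0 = 1 - rho = 1 - 44/56 = 0.2143

0.2143


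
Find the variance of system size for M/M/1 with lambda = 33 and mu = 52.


rho = 33/52; Var(N) = rho/(1-rho)^2 = 4.75

4.75


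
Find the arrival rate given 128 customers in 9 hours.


lambda = total arrivals / time = 128 / 9 = 14.22 per hour

14.22 per hour


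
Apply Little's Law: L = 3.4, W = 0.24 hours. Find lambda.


lambda = L / W = 3.4 / 0.24 = 14.17 per hour

14.17 per hour


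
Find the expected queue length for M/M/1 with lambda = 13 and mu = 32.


rho = 13/32; Lq = rho^2/(1-rho) = 0.28

0.28


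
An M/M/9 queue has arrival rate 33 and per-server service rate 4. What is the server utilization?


rho = lambda/(c*mu) = 33/(9*4) = 0.9167

0.9167


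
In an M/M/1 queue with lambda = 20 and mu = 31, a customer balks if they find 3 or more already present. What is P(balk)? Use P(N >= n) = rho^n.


P(N >= 3) = rho^3 = (20/31)^3 = 0.2685

0.2685


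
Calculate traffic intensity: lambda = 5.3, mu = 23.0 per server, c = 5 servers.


rho = lambda / (c * mu) = 5.3 / (5 * 23.0) = 0.0461

0.0461


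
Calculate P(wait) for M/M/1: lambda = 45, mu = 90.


P(wait) = rho = lambda/mu = 45/90 = 0.5

0.5


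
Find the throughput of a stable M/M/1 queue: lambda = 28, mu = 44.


For a stable queue (lambda < mu), throughput = lambda = 28 per hour

28 per hour


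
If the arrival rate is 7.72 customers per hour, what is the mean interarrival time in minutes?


Mean interarrival time = 60/lambda = 60/7.72 = 7.77 minutes

7.77 minutes


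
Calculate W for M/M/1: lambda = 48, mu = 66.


W = 1/(mu - lambda) = 1/(66 - 48) = 0.0556 hours

0.0556 hours


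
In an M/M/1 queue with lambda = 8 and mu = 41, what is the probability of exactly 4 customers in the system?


rho = 8/41; P(n) = (1-rho)*rho^n = (1-8/41)*(8/41)^4 = 0.0012

0.0012


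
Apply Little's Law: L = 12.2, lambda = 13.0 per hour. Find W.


W = L / lambda = 12.2 / 13.0 = 0.9385 hours

0.9385 hours


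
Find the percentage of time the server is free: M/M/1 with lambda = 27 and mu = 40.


Idle fraction = (1 - rho) * 100 = (1 - 27/40) * 100 = 32.5%

32.5%


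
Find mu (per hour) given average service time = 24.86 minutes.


mu = 60 / avg_service_time = 60 / 24.86 = 2.41 per hour

2.41 per hour


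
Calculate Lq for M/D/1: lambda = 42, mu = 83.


M/D/1: Lq = rho^2 / (2*(1-rho)) where rho = 42/83; Lq = 0.26

0.26


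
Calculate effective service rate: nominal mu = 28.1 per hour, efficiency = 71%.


Effective rate = mu * efficiency = 28.1 * 0.71 = 19.95 per hour

19.95 per hour


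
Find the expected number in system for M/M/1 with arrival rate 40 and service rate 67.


rho = 40/67; L = rho/(1-rho) = 1.48

1.48


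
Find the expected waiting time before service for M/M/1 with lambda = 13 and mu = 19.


rho = 13/19; Wq = rho/(mu - lambda) = 0.114 hours

0.114 hours


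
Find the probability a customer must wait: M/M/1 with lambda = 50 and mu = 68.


P(wait) = rho = lambda/mu = 50/68 = 0.7353

0.7353


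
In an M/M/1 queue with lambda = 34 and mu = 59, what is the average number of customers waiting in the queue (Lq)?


rho = 34/59; Lq = rho^2/(1-rho) = 0.78

0.78


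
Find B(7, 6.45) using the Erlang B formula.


B(N,A) = (A^N/N!) / sum(A^k/k!, k=0..N) with N=7, A=6.45 = 0.2142

0.2142


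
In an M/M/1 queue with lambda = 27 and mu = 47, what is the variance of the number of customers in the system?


rho = 27/47; Var(N) = rho/(1-rho)^2 = 3.17

3.17


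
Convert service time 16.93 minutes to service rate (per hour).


mu = 60 / avg_service_time = 60 / 16.93 = 3.54 per hour

3.54 per hour


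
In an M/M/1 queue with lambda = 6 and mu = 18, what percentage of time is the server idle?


Idle fraction = (1 - rho) * 100 = (1 - 6/18) * 100 = 66.7%

66.7%


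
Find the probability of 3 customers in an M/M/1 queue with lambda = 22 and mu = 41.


rho = 22/41; P(n) = (1-rho)*rho^n = (1-22/41)*(22/41)^3 = 0.0716

0.0716


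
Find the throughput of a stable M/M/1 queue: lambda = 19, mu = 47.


For a stable queue (lambda < mu), throughput = lambda = 19 per hour

19 per hour


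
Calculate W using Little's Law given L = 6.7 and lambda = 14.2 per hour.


W = L / lambda = 6.7 / 14.2 = 0.4718 hours

0.4718 hours


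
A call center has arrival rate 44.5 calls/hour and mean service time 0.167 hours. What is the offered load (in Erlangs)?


Offered load a = lambda * E[S] = 44.5 * 0.167 = 7.43 Erlangs

7.43 Erlangs


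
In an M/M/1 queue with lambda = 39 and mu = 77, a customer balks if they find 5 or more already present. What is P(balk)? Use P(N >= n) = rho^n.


P(N >= 5) = rho^5 = (39/77)^5 = 0.0333

0.0333


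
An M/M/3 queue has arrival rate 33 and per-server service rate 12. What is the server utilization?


rho = lambda/(c*mu) = 33/(3*12) = 0.9167

0.9167


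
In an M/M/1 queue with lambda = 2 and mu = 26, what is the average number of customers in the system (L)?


rho = 2/26; L = rho/(1-rho) = 0.08

0.08


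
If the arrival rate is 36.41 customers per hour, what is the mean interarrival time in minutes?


Mean interarrival time = 60/lambda = 60/36.41 = 1.65 minutes

1.65 minutes


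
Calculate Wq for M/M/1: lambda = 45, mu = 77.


rho = 45/77; Wq = rho/(mu - lambda) = 0.0183 hours

0.0183 hours


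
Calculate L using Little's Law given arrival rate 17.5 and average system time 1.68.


L = lambda * W = 17.5 * 1.68 = 29.4

29.4


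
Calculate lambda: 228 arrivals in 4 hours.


lambda = total arrivals / time = 228 / 4 = 57.0 per hour

57.0 per hour


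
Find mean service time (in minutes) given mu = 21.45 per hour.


Mean service time = 60/mu = 60/21.45 = 2.8 minutes

2.8 minutes


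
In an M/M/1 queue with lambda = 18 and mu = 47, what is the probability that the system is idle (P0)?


P0 = 1 - rho = 1 - 18/47 = 0.617

0.617


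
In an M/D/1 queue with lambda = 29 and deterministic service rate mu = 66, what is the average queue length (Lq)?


M/D/1: Lq = rho^2 / (2*(1-rho)) where rho = 29/66; Lq = 0.17

0.17


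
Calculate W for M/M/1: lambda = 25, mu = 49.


W = 1/(mu - lambda) = 1/(49 - 25) = 0.0417 hours

0.0417 hours


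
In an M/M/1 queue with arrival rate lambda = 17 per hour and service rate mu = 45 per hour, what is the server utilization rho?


rho = lambda/mu = 17/45 = 0.3778

0.3778


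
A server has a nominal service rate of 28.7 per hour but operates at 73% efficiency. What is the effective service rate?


Effective rate = mu * efficiency = 28.7 * 0.73 = 20.95 per hour

20.95 per hour


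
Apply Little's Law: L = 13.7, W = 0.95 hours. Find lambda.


lambda = L / W = 13.7 / 0.95 = 14.42 per hour

14.42 per hour


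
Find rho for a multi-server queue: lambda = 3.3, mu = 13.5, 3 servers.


rho = lambda / (c * mu) = 3.3 / (3 * 13.5) = 0.0815

0.0815


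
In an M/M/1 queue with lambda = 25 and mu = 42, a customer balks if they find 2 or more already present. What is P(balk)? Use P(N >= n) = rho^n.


P(N >= 2) = rho^2 = (25/42)^2 = 0.3543

0.3543


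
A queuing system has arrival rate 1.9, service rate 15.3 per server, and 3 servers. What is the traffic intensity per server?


rho = lambda / (c * mu) = 1.9 / (3 * 15.3) = 0.0414

0.0414


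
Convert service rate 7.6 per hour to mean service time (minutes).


Mean service time = 60/mu = 60/7.6 = 7.89 minutes

7.89 minutes


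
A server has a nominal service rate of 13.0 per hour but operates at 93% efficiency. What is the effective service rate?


Effective rate = mu * efficiency = 13.0 * 0.93 = 12.09 per hour

12.09 per hour


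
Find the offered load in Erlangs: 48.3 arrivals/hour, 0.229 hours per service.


Offered load a = lambda * E[S] = 48.3 * 0.229 = 11.06 Erlangs

11.06 Erlangs
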